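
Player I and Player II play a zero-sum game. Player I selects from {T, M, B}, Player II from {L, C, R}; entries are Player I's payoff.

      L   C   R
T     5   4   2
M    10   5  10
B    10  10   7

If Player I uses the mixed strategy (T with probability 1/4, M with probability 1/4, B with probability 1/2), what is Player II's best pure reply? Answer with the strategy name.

R

If Player II plays L, Player I's expected payoff is (1/4)·5 + (1/4)·10 + (1/2)·10 = 35/4.
If Player II plays C, Player I's expected payoff is (1/4)·4 + (1/4)·5 + (1/2)·10 = 29/4.
If Player II plays R, Player I's expected payoff is (1/4)·2 + (1/4)·10 + (1/2)·7 = 13/2.
Player II minimizes Player I's payoff; the smallest is 13/2, so the best response is R.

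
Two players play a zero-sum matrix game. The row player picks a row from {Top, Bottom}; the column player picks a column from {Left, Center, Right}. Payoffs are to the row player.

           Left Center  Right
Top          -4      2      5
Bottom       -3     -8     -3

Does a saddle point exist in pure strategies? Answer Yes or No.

No

Row minima: Top → -4, Bottom → -8; maximin = -4.
Column maxima: Left → -3, Center → 2, Right → 5; minimax = -3.
-4 ≠ -3, so no pure-strategy equilibrium exists.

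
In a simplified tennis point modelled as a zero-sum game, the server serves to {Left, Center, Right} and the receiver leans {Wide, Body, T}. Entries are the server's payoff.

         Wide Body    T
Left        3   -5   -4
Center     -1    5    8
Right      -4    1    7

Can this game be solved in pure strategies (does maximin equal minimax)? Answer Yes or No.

Row minima: Left → -5, Center → -1, Right → -4; maximin = -1.
Column maxima: Wide → 3, Body → 5, T → 8; minimax = 3.
-1 ≠ 3, so no pure-strategy equilibrium exists.

No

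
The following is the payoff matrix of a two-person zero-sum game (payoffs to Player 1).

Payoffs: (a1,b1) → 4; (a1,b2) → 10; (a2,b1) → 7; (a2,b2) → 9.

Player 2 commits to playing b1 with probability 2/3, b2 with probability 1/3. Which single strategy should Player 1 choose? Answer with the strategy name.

Expected payoff of a1: (2/3)·4 + (1/3)·10 = 6.
Expected payoff of a2: (2/3)·7 + (1/3)·9 = 23/3.
The largest is 23/3, so Player 1's best response is a2.

a2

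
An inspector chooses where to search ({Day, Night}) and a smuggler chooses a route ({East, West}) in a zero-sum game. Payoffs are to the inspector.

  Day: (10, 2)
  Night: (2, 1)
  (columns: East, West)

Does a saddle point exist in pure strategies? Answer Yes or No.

Row minima: Day → 2, Night → 1; maximin = 2.
Column maxima: East → 10, West → 2; minimax = 2.
maximin = minimax = 2, so a saddle point exists.

Yes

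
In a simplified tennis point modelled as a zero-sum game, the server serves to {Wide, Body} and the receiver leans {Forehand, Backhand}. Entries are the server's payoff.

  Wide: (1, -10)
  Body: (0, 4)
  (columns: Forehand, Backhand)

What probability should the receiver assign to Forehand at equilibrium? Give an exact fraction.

Row minima: Wide → -10, Body → 0; maximin = 0.
Column maxima: Forehand → 1, Backhand → 4; minimax = 1.
0 ≠ 1, so there is no saddle point; optimal play is mixed.
Let the server play Wide with probability p. Expected payoff against Forehand: 1p + 0(1−p) = p; against Backhand: (-10)p + 4(1−p) = −14p + 4.
Setting these equal: p = −14p + 4 ⇒ 15p = 4 ⇒ p = 4/15, and the value is (1)·(4/15) = 4/15.
For the receiver: with q = P(Forehand), equating Wide's and Body's payoffs gives 11q − 10 = −4q + 4 ⇒ q = 14/15.

14/15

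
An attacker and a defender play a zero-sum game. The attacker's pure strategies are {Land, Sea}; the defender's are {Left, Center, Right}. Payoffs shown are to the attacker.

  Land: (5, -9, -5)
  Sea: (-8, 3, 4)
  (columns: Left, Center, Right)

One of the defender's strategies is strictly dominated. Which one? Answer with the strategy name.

Center holds the attacker's payoff strictly below Right in every row: -9 < -5, 3 < 4.
So Right is strictly dominated for the defender.

Right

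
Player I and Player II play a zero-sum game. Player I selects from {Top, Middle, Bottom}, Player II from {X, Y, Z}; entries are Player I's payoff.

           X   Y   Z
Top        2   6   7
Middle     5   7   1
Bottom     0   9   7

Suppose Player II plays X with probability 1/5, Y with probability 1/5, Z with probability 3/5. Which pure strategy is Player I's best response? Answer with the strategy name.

Bottom

Expected payoff of Top: (1/5)·2 + (1/5)·6 + (3/5)·7 = 29/5.
Expected payoff of Middle: (1/5)·5 + (1/5)·7 + (3/5)·1 = 3.
Expected payoff of Bottom: (1/5)·0 + (1/5)·9 + (3/5)·7 = 6.
The largest is 6, so Player I's best response is Bottom.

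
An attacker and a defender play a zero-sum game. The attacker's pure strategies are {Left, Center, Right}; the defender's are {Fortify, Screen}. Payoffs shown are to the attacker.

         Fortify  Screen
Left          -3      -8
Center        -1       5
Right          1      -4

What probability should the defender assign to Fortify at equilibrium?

Row minima: Left → -8, Center → -1, Right → -4; maximin = -1.
Column maxima: Fortify → 1, Screen → 5; minimax = 1.
-1 ≠ 1, so there is no saddle point; optimal play is mixed.
Left is strictly dominated by Center, so the attacker never plays it.
On the remaining 2×2 (Center, Right vs Fortify, Screen):
Let the attacker play Center with probability p. Expected payoff against Fortify: (-1)p + 1(1−p) = −2p + 1; against Screen: 5p + (-4)(1−p) = 9p − 4.
Setting these equal: −2p + 1 = 9p − 4 ⇒ −11p = -5 ⇒ p = 5/11, and the value is (-2)·(5/11) + 1 = 1/11.
For the defender: with q = P(Fortify), equating Center's and Right's payoffs gives −6q + 5 = 5q − 4 ⇒ q = 9/11.

9/11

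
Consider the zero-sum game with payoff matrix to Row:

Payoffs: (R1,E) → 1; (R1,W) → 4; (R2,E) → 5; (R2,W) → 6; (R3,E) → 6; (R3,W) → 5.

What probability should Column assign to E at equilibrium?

1/2

Row minima: R1 → 1, R2 → 5, R3 → 5; maximin = 5.
Column maxima: E → 6, W → 6; minimax = 6.
5 ≠ 6, so there is no saddle point; optimal play is mixed.
R1 is strictly dominated by R2, so Row never plays it.
On the remaining 2×2 (R2, R3 vs E, W):
Let Row play R2 with probability p. Expected payoff against E: 5p + 6(1−p) = −p + 6; against W: 6p + 5(1−p) = p + 5.
Setting these equal: −p + 6 = p + 5 ⇒ −2p = -1 ⇒ p = 1/2, and the value is (-1)·(1/2) + 6 = 11/2.
For Column: with q = P(E), equating R2's and R3's payoffs gives −q + 6 = q + 5 ⇒ q = 1/2.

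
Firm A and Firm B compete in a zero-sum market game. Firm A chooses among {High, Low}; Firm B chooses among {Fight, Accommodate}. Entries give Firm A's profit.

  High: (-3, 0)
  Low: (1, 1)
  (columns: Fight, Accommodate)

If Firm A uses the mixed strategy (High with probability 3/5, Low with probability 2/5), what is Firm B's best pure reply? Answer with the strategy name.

If Firm B plays Fight, Firm A's expected payoff is (3/5)·(-3) + (2/5)·1 = -7/5.
If Firm B plays Accommodate, Firm A's expected payoff is (3/5)·0 + (2/5)·1 = 2/5.
Firm B minimizes Firm A's payoff; the smallest is -7/5, so the best response is Fight.

Fight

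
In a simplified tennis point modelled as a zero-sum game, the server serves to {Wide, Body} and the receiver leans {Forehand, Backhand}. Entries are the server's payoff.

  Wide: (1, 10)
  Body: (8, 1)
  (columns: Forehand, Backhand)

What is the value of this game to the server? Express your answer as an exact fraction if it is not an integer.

79/16

Row minima: Wide → 1, Body → 1; maximin = 1.
Column maxima: Forehand → 8, Backhand → 10; minimax = 8.
1 ≠ 8, so there is no saddle point; optimal play is mixed.
Let the server play Wide with probability p. Expected payoff against Forehand: 1p + 8(1−p) = −7p + 8; against Backhand: 10p + 1(1−p) = 9p + 1.
Setting these equal: −7p + 8 = 9p + 1 ⇒ −16p = -7 ⇒ p = 7/16, and the value is (-7)·(7/16) + 8 = 79/16.
For the receiver: with q = P(Forehand), equating Wide's and Body's payoffs gives −9q + 10 = 7q + 1 ⇒ q = 9/16.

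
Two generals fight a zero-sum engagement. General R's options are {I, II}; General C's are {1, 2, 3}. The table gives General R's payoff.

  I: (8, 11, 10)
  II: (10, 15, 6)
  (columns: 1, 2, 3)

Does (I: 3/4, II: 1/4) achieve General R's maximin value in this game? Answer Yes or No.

Against 1 this mix gives (3/4)·8 + (1/4)·10 = 17/2.
Against 2 this mix gives (3/4)·11 + (1/4)·15 = 12.
Against 3 this mix gives (3/4)·10 + (1/4)·6 = 9.
General C will play 1, holding General R to 17/2. Shifting weight toward the row that does better against 1 would raise this floor (the equalizing mix achieves 26/3 against both 1 and 3), so the proposed strategy is not optimal.

No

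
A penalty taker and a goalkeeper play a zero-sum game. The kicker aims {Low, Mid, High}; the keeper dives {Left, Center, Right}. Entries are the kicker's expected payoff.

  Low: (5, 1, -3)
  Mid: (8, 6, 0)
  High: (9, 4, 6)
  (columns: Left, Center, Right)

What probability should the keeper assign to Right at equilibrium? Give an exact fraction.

1/4

Row minima: Low → -3, Mid → 0, High → 4; maximin = 4.
Column maxima: Left → 9, Center → 6, Right → 6; minimax = 6.
4 ≠ 6, so there is no saddle point; optimal play is mixed.
Low is strictly dominated by Mid, so the kicker never plays it.
Left is strictly dominated by Center (it gives the kicker strictly more in every row), so the keeper never plays it.
On the remaining 2×2 (Mid, High vs Center, Right):
Let the kicker play Mid with probability p. Expected payoff against Center: 6p + 4(1−p) = 2p + 4; against Right: 0p + 6(1−p) = −6p + 6.
Setting these equal: 2p + 4 = −6p + 6 ⇒ 8p = 2 ⇒ p = 1/4, and the value is (2)·(1/4) + 4 = 9/2.
For the keeper: with q = P(Center), equating Mid's and High's payoffs gives 6q = −2q + 6 ⇒ q = 3/4.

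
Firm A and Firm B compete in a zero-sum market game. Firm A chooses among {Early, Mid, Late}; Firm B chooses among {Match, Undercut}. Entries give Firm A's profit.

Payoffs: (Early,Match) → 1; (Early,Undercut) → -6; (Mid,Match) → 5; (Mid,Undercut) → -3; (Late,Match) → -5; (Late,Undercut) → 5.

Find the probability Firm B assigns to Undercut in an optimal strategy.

5/9

Row minima: Early → -6, Mid → -3, Late → -5; maximin = -3.
Column maxima: Match → 5, Undercut → 5; minimax = 5.
-3 ≠ 5, so there is no saddle point; optimal play is mixed.
Early is strictly dominated by Mid, so Firm A never plays it.
On the remaining 2×2 (Mid, Late vs Match, Undercut):
Let Firm A play Mid with probability p. Expected payoff against Match: 5p + (-5)(1−p) = 10p − 5; against Undercut: (-3)p + 5(1−p) = −8p + 5.
Setting these equal: 10p − 5 = −8p + 5 ⇒ 18p = 10 ⇒ p = 5/9, and the value is (10)·(5/9) − 5 = 5/9.
For Firm B: with q = P(Match), equating Mid's and Late's payoffs gives 8q − 3 = −10q + 5 ⇒ q = 4/9.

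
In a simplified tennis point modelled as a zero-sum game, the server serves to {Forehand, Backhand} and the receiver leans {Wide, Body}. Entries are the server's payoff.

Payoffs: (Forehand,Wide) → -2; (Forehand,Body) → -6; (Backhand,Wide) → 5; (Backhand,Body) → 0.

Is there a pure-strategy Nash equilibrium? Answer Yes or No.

Row minima: Forehand → -6, Backhand → 0; maximin = 0.
Column maxima: Wide → 5, Body → 0; minimax = 0.
maximin = minimax = 0, so a saddle point exists.

Yes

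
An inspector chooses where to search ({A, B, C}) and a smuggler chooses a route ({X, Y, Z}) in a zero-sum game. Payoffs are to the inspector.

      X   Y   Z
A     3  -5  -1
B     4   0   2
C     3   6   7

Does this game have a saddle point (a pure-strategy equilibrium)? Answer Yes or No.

No

Row minima: A → -5, B → 0, C → 3; maximin = 3.
Column maxima: X → 4, Y → 6, Z → 7; minimax = 4.
3 ≠ 4, so no pure-strategy equilibrium exists.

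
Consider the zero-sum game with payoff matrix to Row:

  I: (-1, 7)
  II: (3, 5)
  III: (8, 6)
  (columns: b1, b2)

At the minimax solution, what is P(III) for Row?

Row minima: I → -1, II → 3, III → 6; maximin = 6.
Column maxima: b1 → 8, b2 → 7; minimax = 7.
6 ≠ 7, so there is no saddle point; optimal play is mixed.
II is strictly dominated by III, so Row never plays it.
On the remaining 2×2 (I, III vs b1, b2):
Let Row play I with probability p. Expected payoff against b1: (-1)p + 8(1−p) = −9p + 8; against b2: 7p + 6(1−p) = p + 6.
Setting these equal: −9p + 8 = p + 6 ⇒ −10p = -2 ⇒ p = 1/5, and the value is (-9)·(1/5) + 8 = 31/5.
For Column: with q = P(b1), equating I's and III's payoffs gives −8q + 7 = 2q + 6 ⇒ q = 1/10.

4/5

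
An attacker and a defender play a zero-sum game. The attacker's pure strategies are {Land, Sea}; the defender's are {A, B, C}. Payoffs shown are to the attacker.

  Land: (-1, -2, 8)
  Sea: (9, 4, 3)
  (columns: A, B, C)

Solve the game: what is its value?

38/11

Row minima: Land → -2, Sea → 3; maximin = 3.
Column maxima: A → 9, B → 4, C → 8; minimax = 4.
3 ≠ 4, so there is no saddle point; optimal play is mixed.
A is strictly dominated by B (it gives the attacker strictly more in every row), so the defender never plays it.
On the remaining 2×2 (Land, Sea vs B, C):
Let the attacker play Land with probability p. Expected payoff against B: (-2)p + 4(1−p) = −6p + 4; against C: 8p + 3(1−p) = 5p + 3.
Setting these equal: −6p + 4 = 5p + 3 ⇒ −11p = -1 ⇒ p = 1/11, and the value is (-6)·(1/11) + 4 = 38/11.
For the defender: with q = P(B), equating Land's and Sea's payoffs gives −10q + 8 = q + 3 ⇒ q = 5/11.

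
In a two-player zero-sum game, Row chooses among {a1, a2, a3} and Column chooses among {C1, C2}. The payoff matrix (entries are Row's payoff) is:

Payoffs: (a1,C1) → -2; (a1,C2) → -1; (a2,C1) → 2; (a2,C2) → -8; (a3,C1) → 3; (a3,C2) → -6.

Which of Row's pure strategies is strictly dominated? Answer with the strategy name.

a3 gives a strictly higher payoff than a2 against every column: 3 > 2, -6 > -8.
So a2 is strictly dominated and Row never plays it.

a2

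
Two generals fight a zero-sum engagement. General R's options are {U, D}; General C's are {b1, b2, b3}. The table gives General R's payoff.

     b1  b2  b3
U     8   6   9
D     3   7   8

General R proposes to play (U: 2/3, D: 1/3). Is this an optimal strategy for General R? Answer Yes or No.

Against b1 this mix gives (2/3)·8 + (1/3)·3 = 19/3.
Against b2 this mix gives (2/3)·6 + (1/3)·7 = 19/3.
Against b3 this mix gives (2/3)·9 + (1/3)·8 = 26/3.
All of General C's active replies (b1, b2) yield 19/3, and no column does worse for General R. The mix makes General C indifferent and guarantees 19/3, so it is optimal.

Yes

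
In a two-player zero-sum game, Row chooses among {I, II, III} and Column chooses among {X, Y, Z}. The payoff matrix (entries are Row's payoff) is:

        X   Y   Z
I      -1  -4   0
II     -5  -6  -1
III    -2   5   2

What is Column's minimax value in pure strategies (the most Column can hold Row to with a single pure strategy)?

Column maxima: X → -1, Y → 5, Z → 2.
The smallest of these is -1.

-1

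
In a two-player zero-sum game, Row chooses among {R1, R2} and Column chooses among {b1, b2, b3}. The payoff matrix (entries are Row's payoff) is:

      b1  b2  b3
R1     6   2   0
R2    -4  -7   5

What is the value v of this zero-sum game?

5/7

Row minima: R1 → 0, R2 → -7; maximin = 0.
Column maxima: b1 → 6, b2 → 2, b3 → 5; minimax = 2.
0 ≠ 2, so there is no saddle point; optimal play is mixed.
b1 is strictly dominated by b2 (it gives Row strictly more in every row), so Column never plays it.
On the remaining 2×2 (R1, R2 vs b2, b3):
Let Row play R1 with probability p. Expected payoff against b2: 2p + (-7)(1−p) = 9p − 7; against b3: 0p + 5(1−p) = −5p + 5.
Setting these equal: 9p − 7 = −5p + 5 ⇒ 14p = 12 ⇒ p = 6/7, and the value is (9)·(6/7) − 7 = 5/7.
For Column: with q = P(b2), equating R1's and R2's payoffs gives 2q = −12q + 5 ⇒ q = 5/14.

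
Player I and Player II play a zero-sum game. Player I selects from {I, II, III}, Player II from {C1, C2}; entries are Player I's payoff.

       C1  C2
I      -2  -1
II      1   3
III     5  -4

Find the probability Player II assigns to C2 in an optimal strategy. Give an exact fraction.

4/11

Row minima: I → -2, II → 1, III → -4; maximin = 1.
Column maxima: C1 → 5, C2 → 3; minimax = 3.
1 ≠ 3, so there is no saddle point; optimal play is mixed.
I is strictly dominated by II, so Player I never plays it.
On the remaining 2×2 (II, III vs C1, C2):
Let Player I play II with probability p. Expected payoff against C1: 1p + 5(1−p) = −4p + 5; against C2: 3p + (-4)(1−p) = 7p − 4.
Setting these equal: −4p + 5 = 7p − 4 ⇒ −11p = -9 ⇒ p = 9/11, and the value is (-4)·(9/11) + 5 = 19/11.
For Player II: with q = P(C1), equating II's and III's payoffs gives −2q + 3 = 9q − 4 ⇒ q = 7/11.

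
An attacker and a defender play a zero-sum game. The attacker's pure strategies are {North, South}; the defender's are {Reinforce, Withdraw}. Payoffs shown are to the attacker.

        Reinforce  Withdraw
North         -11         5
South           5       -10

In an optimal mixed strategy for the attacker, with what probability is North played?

15/31

Row minima: North → -11, South → -10; maximin = -10.
Column maxima: Reinforce → 5, Withdraw → 5; minimax = 5.
-10 ≠ 5, so there is no saddle point; optimal play is mixed.
Let the attacker play North with probability p. Expected payoff against Reinforce: (-11)p + 5(1−p) = −16p + 5; against Withdraw: 5p + (-10)(1−p) = 15p − 10.
Setting these equal: −16p + 5 = 15p − 10 ⇒ −31p = -15 ⇒ p = 15/31, and the value is (-16)·(15/31) + 5 = -85/31.
For the defender: with q = P(Reinforce), equating North's and South's payoffs gives −16q + 5 = 15q − 10 ⇒ q = 15/31.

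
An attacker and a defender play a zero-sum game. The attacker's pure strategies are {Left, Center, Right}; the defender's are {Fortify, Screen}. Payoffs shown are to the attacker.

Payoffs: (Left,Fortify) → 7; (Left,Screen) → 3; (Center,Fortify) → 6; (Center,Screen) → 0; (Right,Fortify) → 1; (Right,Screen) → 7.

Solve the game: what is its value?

Row minima: Left → 3, Center → 0, Right → 1; maximin = 3.
Column maxima: Fortify → 7, Screen → 7; minimax = 7.
3 ≠ 7, so there is no saddle point; optimal play is mixed.
Center is strictly dominated by Left, so the attacker never plays it.
On the remaining 2×2 (Left, Right vs Fortify, Screen):
Let the attacker play Left with probability p. Expected payoff against Fortify: 7p + 1(1−p) = 6p + 1; against Screen: 3p + 7(1−p) = −4p + 7.
Setting these equal: 6p + 1 = −4p + 7 ⇒ 10p = 6 ⇒ p = 3/5, and the value is (6)·(3/5) + 1 = 23/5.
For the defender: with q = P(Fortify), equating Left's and Right's payoffs gives 4q + 3 = −6q + 7 ⇒ q = 2/5.

23/5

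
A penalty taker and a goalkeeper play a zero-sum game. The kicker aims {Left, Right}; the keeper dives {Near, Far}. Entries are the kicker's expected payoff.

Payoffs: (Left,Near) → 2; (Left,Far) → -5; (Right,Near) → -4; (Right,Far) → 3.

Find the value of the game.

-1

Row minima: Left → -5, Right → -4; maximin = -4.
Column maxima: Near → 2, Far → 3; minimax = 2.
-4 ≠ 2, so there is no saddle point; optimal play is mixed.
Let the kicker play Left with probability p. Expected payoff against Near: 2p + (-4)(1−p) = 6p − 4; against Far: (-5)p + 3(1−p) = −8p + 3.
Setting these equal: 6p − 4 = −8p + 3 ⇒ 14p = 7 ⇒ p = 1/2, and the value is (6)·(1/2) − 4 = -1.
For the keeper: with q = P(Near), equating Left's and Right's payoffs gives 7q − 5 = −7q + 3 ⇒ q = 4/7.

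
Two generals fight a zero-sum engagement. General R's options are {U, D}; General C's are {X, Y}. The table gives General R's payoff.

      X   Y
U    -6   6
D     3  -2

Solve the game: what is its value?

Row minima: U → -6, D → -2; maximin = -2.
Column maxima: X → 3, Y → 6; minimax = 3.
-2 ≠ 3, so there is no saddle point; optimal play is mixed.
Let General R play U with probability p. Expected payoff against X: (-6)p + 3(1−p) = −9p + 3; against Y: 6p + (-2)(1−p) = 8p − 2.
Setting these equal: −9p + 3 = 8p − 2 ⇒ −17p = -5 ⇒ p = 5/17, and the value is (-9)·(5/17) + 3 = 6/17.
For General C: with q = P(X), equating U's and D's payoffs gives −12q + 6 = 5q − 2 ⇒ q = 8/17.

6/17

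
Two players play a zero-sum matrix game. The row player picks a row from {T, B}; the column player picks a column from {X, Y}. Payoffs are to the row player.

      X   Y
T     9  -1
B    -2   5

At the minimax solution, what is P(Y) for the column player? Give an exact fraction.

11/17

Row minima: T → -1, B → -2; maximin = -1.
Column maxima: X → 9, Y → 5; minimax = 5.
-1 ≠ 5, so there is no saddle point; optimal play is mixed.
Let the row player play T with probability p. Expected payoff against X: 9p + (-2)(1−p) = 11p − 2; against Y: (-1)p + 5(1−p) = −6p + 5.
Setting these equal: 11p − 2 = −6p + 5 ⇒ 17p = 7 ⇒ p = 7/17, and the value is (11)·(7/17) − 2 = 43/17.
For the column player: with q = P(X), equating T's and B's payoffs gives 10q − 1 = −7q + 5 ⇒ q = 6/17.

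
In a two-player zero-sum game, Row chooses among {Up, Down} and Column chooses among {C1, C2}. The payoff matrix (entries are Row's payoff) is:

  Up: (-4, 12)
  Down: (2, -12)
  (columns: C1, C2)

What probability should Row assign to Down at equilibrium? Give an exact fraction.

Row minima: Up → -4, Down → -12; maximin = -4.
Column maxima: C1 → 2, C2 → 12; minimax = 2.
-4 ≠ 2, so there is no saddle point; optimal play is mixed.
Let Row play Up with probability p. Expected payoff against C1: (-4)p + 2(1−p) = −6p + 2; against C2: 12p + (-12)(1−p) = 24p − 12.
Setting these equal: −6p + 2 = 24p − 12 ⇒ −30p = -14 ⇒ p = 7/15, and the value is (-6)·(7/15) + 2 = -4/5.
For Column: with q = P(C1), equating Up's and Down's payoffs gives −16q + 12 = 14q − 12 ⇒ q = 4/5.

8/15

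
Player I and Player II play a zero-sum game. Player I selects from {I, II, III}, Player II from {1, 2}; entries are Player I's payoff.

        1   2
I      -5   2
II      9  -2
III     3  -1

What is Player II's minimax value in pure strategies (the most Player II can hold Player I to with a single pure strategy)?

Column maxima: 1 → 9, 2 → 2.
The smallest of these is 2.

2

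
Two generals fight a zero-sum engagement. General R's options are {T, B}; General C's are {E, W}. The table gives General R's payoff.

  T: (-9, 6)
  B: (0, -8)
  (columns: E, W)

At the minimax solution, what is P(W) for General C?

9/23

Row minima: T → -9, B → -8; maximin = -8.
Column maxima: E → 0, W → 6; minimax = 0.
-8 ≠ 0, so there is no saddle point; optimal play is mixed.
Let General R play T with probability p. Expected payoff against E: (-9)p + 0(1−p) = −9p; against W: 6p + (-8)(1−p) = 14p − 8.
Setting these equal: −9p = 14p − 8 ⇒ −23p = -8 ⇒ p = 8/23, and the value is (-9)·(8/23) = -72/23.
For General C: with q = P(E), equating T's and B's payoffs gives −15q + 6 = 8q − 8 ⇒ q = 14/23.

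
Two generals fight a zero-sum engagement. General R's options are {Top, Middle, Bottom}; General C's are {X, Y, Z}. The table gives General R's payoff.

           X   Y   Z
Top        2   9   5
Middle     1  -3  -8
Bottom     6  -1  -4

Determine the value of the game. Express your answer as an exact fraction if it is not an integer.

38/13

Row minima: Top → 2, Middle → -8, Bottom → -4; maximin = 2.
Column maxima: X → 6, Y → 9, Z → 5; minimax = 5.
2 ≠ 5, so there is no saddle point; optimal play is mixed.
Middle is strictly dominated by Top, so General R never plays it.
Y is strictly dominated by Z (it gives General R strictly more in every row), so General C never plays it.
On the remaining 2×2 (Top, Bottom vs X, Z):
Let General R play Top with probability p. Expected payoff against X: 2p + 6(1−p) = −4p + 6; against Z: 5p + (-4)(1−p) = 9p − 4.
Setting these equal: −4p + 6 = 9p − 4 ⇒ −13p = -10 ⇒ p = 10/13, and the value is (-4)·(10/13) + 6 = 38/13.
For General C: with q = P(X), equating Top's and Bottom's payoffs gives −3q + 5 = 10q − 4 ⇒ q = 9/13.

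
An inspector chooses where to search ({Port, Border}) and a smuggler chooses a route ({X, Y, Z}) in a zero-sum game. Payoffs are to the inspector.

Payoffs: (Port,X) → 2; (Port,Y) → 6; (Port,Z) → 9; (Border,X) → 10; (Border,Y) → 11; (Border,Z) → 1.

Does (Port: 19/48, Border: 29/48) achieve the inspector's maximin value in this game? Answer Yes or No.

Against X this mix gives (19/48)·2 + (29/48)·10 = 41/6.
Against Y this mix gives (19/48)·6 + (29/48)·11 = 433/48.
Against Z this mix gives (19/48)·9 + (29/48)·1 = 25/6.
The smuggler will play Z, holding the inspector to 25/6. Shifting weight toward the row that does better against Z would raise this floor (the equalizing mix achieves 11/2 against both Z and X), so the proposed strategy is not optimal.

No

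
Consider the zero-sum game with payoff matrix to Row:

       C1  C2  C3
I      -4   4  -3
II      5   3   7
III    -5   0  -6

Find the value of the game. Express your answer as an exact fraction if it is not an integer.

16/5

Row minima: I → -4, II → 3, III → -6; maximin = 3.
Column maxima: C1 → 5, C2 → 4, C3 → 7; minimax = 4.
3 ≠ 4, so there is no saddle point; optimal play is mixed.
III is strictly dominated by I, so Row never plays it.
With III eliminated, C3 is strictly dominated by C1 (it gives Row strictly more in every remaining row), so Column never plays it.
On the remaining 2×2 (I, II vs C1, C2):
Let Row play I with probability p. Expected payoff against C1: (-4)p + 5(1−p) = −9p + 5; against C2: 4p + 3(1−p) = p + 3.
Setting these equal: −9p + 5 = p + 3 ⇒ −10p = -2 ⇒ p = 1/5, and the value is (-9)·(1/5) + 5 = 16/5.
For Column: with q = P(C1), equating I's and II's payoffs gives −8q + 4 = 2q + 3 ⇒ q = 1/10.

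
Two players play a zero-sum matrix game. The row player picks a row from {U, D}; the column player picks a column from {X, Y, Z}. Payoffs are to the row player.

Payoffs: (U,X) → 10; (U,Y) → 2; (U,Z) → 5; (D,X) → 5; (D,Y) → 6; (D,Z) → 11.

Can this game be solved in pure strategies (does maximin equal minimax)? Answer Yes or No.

No

Row minima: U → 2, D → 5; maximin = 5.
Column maxima: X → 10, Y → 6, Z → 11; minimax = 6.
5 ≠ 6, so no pure-strategy equilibrium exists.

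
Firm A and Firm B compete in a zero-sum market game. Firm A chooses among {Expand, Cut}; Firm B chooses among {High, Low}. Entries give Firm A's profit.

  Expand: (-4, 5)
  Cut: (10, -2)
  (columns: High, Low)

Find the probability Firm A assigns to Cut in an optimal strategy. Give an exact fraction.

3/7

Row minima: Expand → -4, Cut → -2; maximin = -2.
Column maxima: High → 10, Low → 5; minimax = 5.
-2 ≠ 5, so there is no saddle point; optimal play is mixed.
Let Firm A play Expand with probability p. Expected payoff against High: (-4)p + 10(1−p) = −14p + 10; against Low: 5p + (-2)(1−p) = 7p − 2.
Setting these equal: −14p + 10 = 7p − 2 ⇒ −21p = -12 ⇒ p = 4/7, and the value is (-14)·(4/7) + 10 = 2.
For Firm B: with q = P(High), equating Expand's and Cut's payoffs gives −9q + 5 = 12q − 2 ⇒ q = 1/3.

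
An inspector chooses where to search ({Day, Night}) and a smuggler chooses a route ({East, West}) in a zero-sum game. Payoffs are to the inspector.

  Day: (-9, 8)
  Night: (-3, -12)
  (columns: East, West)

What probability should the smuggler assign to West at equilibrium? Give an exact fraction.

Row minima: Day → -9, Night → -12; maximin = -9.
Column maxima: East → -3, West → 8; minimax = -3.
-9 ≠ -3, so there is no saddle point; optimal play is mixed.
Let the inspector play Day with probability p. Expected payoff against East: (-9)p + (-3)(1−p) = −6p − 3; against West: 8p + (-12)(1−p) = 20p − 12.
Setting these equal: −6p − 3 = 20p − 12 ⇒ −26p = -9 ⇒ p = 9/26, and the value is (-6)·(9/26) − 3 = -66/13.
For the smuggler: with q = P(East), equating Day's and Night's payoffs gives −17q + 8 = 9q − 12 ⇒ q = 10/13.

3/13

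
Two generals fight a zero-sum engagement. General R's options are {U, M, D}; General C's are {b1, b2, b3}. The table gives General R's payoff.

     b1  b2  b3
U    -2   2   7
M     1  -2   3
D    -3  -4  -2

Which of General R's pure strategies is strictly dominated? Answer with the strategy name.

U gives a strictly higher payoff than D against every column: -2 > -3, 2 > -4, 7 > -2.
So D is strictly dominated and General R never plays it.

D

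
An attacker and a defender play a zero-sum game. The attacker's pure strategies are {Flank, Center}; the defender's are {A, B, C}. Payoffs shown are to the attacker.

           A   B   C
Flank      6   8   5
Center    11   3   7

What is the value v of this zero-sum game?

41/7

Row minima: Flank → 5, Center → 3; maximin = 5.
Column maxima: A → 11, B → 8, C → 7; minimax = 7.
5 ≠ 7, so there is no saddle point; optimal play is mixed.
A is strictly dominated by C (it gives the attacker strictly more in every row), so the defender never plays it.
On the remaining 2×2 (Flank, Center vs B, C):
Let the attacker play Flank with probability p. Expected payoff against B: 8p + 3(1−p) = 5p + 3; against C: 5p + 7(1−p) = −2p + 7.
Setting these equal: 5p + 3 = −2p + 7 ⇒ 7p = 4 ⇒ p = 4/7, and the value is (5)·(4/7) + 3 = 41/7.
For the defender: with q = P(B), equating Flank's and Center's payoffs gives 3q + 5 = −4q + 7 ⇒ q = 2/7.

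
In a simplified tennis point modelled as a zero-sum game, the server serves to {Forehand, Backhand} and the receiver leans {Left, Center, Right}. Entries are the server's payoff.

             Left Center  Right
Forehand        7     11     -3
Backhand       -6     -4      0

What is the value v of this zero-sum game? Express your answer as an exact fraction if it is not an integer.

-9/8

Row minima: Forehand → -3, Backhand → -6; maximin = -3.
Column maxima: Left → 7, Center → 11, Right → 0; minimax = 0.
-3 ≠ 0, so there is no saddle point; optimal play is mixed.
Center is strictly dominated by Left (it gives the server strictly more in every row), so the receiver never plays it.
On the remaining 2×2 (Forehand, Backhand vs Left, Right):
Let the server play Forehand with probability p. Expected payoff against Left: 7p + (-6)(1−p) = 13p − 6; against Right: (-3)p + 0(1−p) = −3p.
Setting these equal: 13p − 6 = −3p ⇒ 16p = 6 ⇒ p = 3/8, and the value is (13)·(3/8) − 6 = -9/8.
For the receiver: with q = P(Left), equating Forehand's and Backhand's payoffs gives 10q − 3 = −6q ⇒ q = 3/16.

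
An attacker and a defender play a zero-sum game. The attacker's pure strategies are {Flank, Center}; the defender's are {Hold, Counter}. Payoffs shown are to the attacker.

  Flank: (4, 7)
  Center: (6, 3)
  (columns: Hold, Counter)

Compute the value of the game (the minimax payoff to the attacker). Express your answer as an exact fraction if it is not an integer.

Row minima: Flank → 4, Center → 3; maximin = 4.
Column maxima: Hold → 6, Counter → 7; minimax = 6.
4 ≠ 6, so there is no saddle point; optimal play is mixed.
Let the attacker play Flank with probability p. Expected payoff against Hold: 4p + 6(1−p) = −2p + 6; against Counter: 7p + 3(1−p) = 4p + 3.
Setting these equal: −2p + 6 = 4p + 3 ⇒ −6p = -3 ⇒ p = 1/2, and the value is (-2)·(1/2) + 6 = 5.
For the defender: with q = P(Hold), equating Flank's and Center's payoffs gives −3q + 7 = 3q + 3 ⇒ q = 2/3.

5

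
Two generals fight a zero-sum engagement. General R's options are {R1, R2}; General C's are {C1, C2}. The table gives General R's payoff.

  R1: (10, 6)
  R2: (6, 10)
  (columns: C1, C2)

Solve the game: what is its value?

Row minima: R1 → 6, R2 → 6; maximin = 6.
Column maxima: C1 → 10, C2 → 10; minimax = 10.
6 ≠ 10, so there is no saddle point; optimal play is mixed.
Let General R play R1 with probability p. Expected payoff against C1: 10p + 6(1−p) = 4p + 6; against C2: 6p + 10(1−p) = −4p + 10.
Setting these equal: 4p + 6 = −4p + 10 ⇒ 8p = 4 ⇒ p = 1/2, and the value is (4)·(1/2) + 6 = 8.
For General C: with q = P(C1), equating R1's and R2's payoffs gives 4q + 6 = −4q + 10 ⇒ q = 1/2.

8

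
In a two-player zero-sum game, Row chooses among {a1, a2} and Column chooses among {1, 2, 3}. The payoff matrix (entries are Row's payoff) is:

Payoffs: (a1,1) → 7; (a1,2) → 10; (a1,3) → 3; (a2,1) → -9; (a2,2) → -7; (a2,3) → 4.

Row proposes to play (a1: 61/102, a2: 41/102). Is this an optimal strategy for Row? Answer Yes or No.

No

Against 1 this mix gives (61/102)·7 + (41/102)·(-9) = 29/51.
Against 2 this mix gives (61/102)·10 + (41/102)·(-7) = 19/6.
Against 3 this mix gives (61/102)·3 + (41/102)·4 = 347/102.
Column will play 1, holding Row to 29/51. Shifting weight toward the row that does better against 1 would raise this floor (the equalizing mix achieves 55/17 against both 1 and 3), so the proposed strategy is not optimal.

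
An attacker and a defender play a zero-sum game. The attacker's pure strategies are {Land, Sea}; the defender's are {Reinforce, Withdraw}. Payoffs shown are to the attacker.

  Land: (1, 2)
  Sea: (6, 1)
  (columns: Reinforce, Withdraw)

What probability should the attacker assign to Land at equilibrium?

Row minima: Land → 1, Sea → 1; maximin = 1.
Column maxima: Reinforce → 6, Withdraw → 2; minimax = 2.
1 ≠ 2, so there is no saddle point; optimal play is mixed.
Let the attacker play Land with probability p. Expected payoff against Reinforce: 1p + 6(1−p) = −5p + 6; against Withdraw: 2p + 1(1−p) = p + 1.
Setting these equal: −5p + 6 = p + 1 ⇒ −6p = -5 ⇒ p = 5/6, and the value is (-5)·(5/6) + 6 = 11/6.
For the defender: with q = P(Reinforce), equating Land's and Sea's payoffs gives −q + 2 = 5q + 1 ⇒ q = 1/6.

5/6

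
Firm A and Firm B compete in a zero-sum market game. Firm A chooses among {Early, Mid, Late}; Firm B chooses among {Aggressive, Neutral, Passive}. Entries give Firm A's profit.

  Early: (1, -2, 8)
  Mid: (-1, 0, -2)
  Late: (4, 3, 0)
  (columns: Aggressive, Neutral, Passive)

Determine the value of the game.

24/13

Row minima: Early → -2, Mid → -2, Late → 0; maximin = 0.
Column maxima: Aggressive → 4, Neutral → 3, Passive → 8; minimax = 3.
0 ≠ 3, so there is no saddle point; optimal play is mixed.
Mid is strictly dominated by Late, so Firm A never plays it.
With Mid eliminated, Aggressive is strictly dominated by Neutral (it gives Firm A strictly more in every remaining row), so Firm B never plays it.
On the remaining 2×2 (Early, Late vs Neutral, Passive):
Let Firm A play Early with probability p. Expected payoff against Neutral: (-2)p + 3(1−p) = −5p + 3; against Passive: 8p + 0(1−p) = 8p.
Setting these equal: −5p + 3 = 8p ⇒ −13p = -3 ⇒ p = 3/13, and the value is (-5)·(3/13) + 3 = 24/13.
For Firm B: with q = P(Neutral), equating Early's and Late's payoffs gives −10q + 8 = 3q ⇒ q = 8/13.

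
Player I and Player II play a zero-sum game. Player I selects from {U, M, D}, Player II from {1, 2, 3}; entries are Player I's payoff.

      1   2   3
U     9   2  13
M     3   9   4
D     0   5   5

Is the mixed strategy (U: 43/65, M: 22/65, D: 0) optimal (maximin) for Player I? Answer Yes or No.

Against 1 this mix gives (43/65)·9 + (22/65)·3 = 453/65.
Against 2 this mix gives (43/65)·2 + (22/65)·9 = 284/65.
Against 3 this mix gives (43/65)·13 + (22/65)·4 = 647/65.
Player II will play 2, holding Player I to 284/65. Shifting weight toward the row that does better against 2 would raise this floor (the equalizing mix achieves 75/13 against both 2 and 1), so the proposed strategy is not optimal.

No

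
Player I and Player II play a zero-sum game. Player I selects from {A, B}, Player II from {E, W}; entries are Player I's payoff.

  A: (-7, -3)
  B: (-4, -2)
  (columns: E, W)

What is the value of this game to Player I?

-4

Row minima: A → -7, B → -4; maximin = -4.
Column maxima: E → -4, W → -2; minimax = -4.
Since maximin = minimax = -4, there is a saddle point and the value is -4.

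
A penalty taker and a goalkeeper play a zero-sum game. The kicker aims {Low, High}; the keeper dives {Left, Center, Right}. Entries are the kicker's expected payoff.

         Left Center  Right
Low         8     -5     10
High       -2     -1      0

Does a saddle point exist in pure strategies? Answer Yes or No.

No

Row minima: Low → -5, High → -2; maximin = -2.
Column maxima: Left → 8, Center → -1, Right → 10; minimax = -1.
-2 ≠ -1, so no pure-strategy equilibrium exists.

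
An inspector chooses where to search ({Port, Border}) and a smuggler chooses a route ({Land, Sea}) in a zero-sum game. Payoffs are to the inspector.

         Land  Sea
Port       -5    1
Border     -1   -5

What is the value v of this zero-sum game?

-13/5

Row minima: Port → -5, Border → -5; maximin = -5.
Column maxima: Land → -1, Sea → 1; minimax = -1.
-5 ≠ -1, so there is no saddle point; optimal play is mixed.
Let the inspector play Port with probability p. Expected payoff against Land: (-5)p + (-1)(1−p) = −4p − 1; against Sea: 1p + (-5)(1−p) = 6p − 5.
Setting these equal: −4p − 1 = 6p − 5 ⇒ −10p = -4 ⇒ p = 2/5, and the value is (-4)·(2/5) − 1 = -13/5.
For the smuggler: with q = P(Land), equating Port's and Border's payoffs gives −6q + 1 = 4q − 5 ⇒ q = 3/5.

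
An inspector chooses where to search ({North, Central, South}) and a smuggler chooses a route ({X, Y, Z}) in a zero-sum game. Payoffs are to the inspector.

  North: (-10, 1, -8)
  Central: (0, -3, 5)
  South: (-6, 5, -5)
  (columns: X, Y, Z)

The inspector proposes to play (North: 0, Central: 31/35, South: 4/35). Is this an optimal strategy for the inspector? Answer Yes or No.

Against X this mix gives (31/35)·0 + (4/35)·(-6) = -24/35.
Against Y this mix gives (31/35)·(-3) + (4/35)·5 = -73/35.
Against Z this mix gives (31/35)·5 + (4/35)·(-5) = 27/7.
The smuggler will play Y, holding the inspector to -73/35. Shifting weight toward the row that does better against Y would raise this floor (the equalizing mix achieves -9/7 against both Y and X), so the proposed strategy is not optimal.

No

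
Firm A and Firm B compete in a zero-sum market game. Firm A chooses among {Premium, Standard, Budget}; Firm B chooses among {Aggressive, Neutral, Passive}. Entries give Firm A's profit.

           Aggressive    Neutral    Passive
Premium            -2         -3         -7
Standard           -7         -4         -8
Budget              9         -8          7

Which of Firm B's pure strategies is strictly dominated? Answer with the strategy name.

Passive holds Firm A's payoff strictly below Aggressive in every row: -7 < -2, -8 < -7, 7 < 9.
So Aggressive is strictly dominated for Firm B.

Aggressive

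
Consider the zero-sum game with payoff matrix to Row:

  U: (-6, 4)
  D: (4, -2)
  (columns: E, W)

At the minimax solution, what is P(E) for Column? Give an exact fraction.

Row minima: U → -6, D → -2; maximin = -2.
Column maxima: E → 4, W → 4; minimax = 4.
-2 ≠ 4, so there is no saddle point; optimal play is mixed.
Let Row play U with probability p. Expected payoff against E: (-6)p + 4(1−p) = −10p + 4; against W: 4p + (-2)(1−p) = 6p − 2.
Setting these equal: −10p + 4 = 6p − 2 ⇒ −16p = -6 ⇒ p = 3/8, and the value is (-10)·(3/8) + 4 = 1/4.
For Column: with q = P(E), equating U's and D's payoffs gives −10q + 4 = 6q − 2 ⇒ q = 3/8.

3/8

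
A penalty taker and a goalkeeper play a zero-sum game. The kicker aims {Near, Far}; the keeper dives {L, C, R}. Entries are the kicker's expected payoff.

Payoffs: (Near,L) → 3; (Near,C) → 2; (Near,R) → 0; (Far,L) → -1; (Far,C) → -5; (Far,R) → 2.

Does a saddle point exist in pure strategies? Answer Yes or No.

No

Row minima: Near → 0, Far → -5; maximin = 0.
Column maxima: L → 3, C → 2, R → 2; minimax = 2.
0 ≠ 2, so no pure-strategy equilibrium exists.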